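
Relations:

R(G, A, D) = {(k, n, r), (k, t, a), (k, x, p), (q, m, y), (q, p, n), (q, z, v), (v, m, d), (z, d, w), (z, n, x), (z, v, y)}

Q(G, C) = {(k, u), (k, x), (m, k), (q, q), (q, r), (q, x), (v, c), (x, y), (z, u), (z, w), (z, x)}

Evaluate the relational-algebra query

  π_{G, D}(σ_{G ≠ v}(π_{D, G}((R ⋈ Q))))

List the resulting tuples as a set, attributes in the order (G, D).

{(k, a), (k, p), (k, r), (q, n), (q, v), (q, y), (z, w), (z, x), (z, y)}

Joining R and Q on G yields {(k, n, r, u), (k, n, r, x), (k, t, a, u), (k, t, a, x), (k, x, p, u), (k, x, p, x), (q, m, y, q), (q, m, y, r), (q, m, y, x), (q, p, n, q), (q, p, n, r), (q, p, n, x), (q, z, v, q), (q, z, v, r), (q, z, v, x), (v, m, d, c), (z, d, w, u), (z, d, w, w), (z, d, w, x), (z, n, x, u), (z, n, x, w), (z, n, x, x), (z, v, y, u), (z, v, y, w), (z, v, y, x)}.
π_{D, G} gives {(a, k), (d, v), (n, q), (p, k), (r, k), (v, q), (w, z), (x, z), (y, q), (y, z)} (15 duplicate(s) eliminated).
Filtering on G ≠ v leaves {(a, k), (n, q), (p, k), (r, k), (v, q), (w, z), (x, z), (y, q), (y, z)}.
π_{G, D} gives {(k, a), (k, p), (k, r), (q, n), (q, v), (q, y), (z, w), (z, x), (z, y)}.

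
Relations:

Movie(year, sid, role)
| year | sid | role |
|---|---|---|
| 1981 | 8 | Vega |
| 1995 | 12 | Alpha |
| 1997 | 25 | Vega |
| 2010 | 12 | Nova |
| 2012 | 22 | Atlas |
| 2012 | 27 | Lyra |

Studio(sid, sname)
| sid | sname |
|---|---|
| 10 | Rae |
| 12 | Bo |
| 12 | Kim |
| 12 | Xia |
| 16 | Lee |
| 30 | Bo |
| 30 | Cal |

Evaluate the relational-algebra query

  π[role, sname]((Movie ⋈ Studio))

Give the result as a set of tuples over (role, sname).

Movie ⋈ Studio (natural join on sid): {(1995, 12, Alpha, Bo), (1995, 12, Alpha, Kim), (1995, 12, Alpha, Xia), (2010, 12, Nova, Bo), (2010, 12, Nova, Kim), (2010, 12, Nova, Xia)}
Keep only column(s) role, sname: {(Alpha, Bo), (Alpha, Kim), (Alpha, Xia), (Nova, Bo), (Nova, Kim), (Nova, Xia)}

{(Alpha, Bo), (Alpha, Kim), (Alpha, Xia), (Nova, Bo), (Nova, Kim), (Nova, Xia)}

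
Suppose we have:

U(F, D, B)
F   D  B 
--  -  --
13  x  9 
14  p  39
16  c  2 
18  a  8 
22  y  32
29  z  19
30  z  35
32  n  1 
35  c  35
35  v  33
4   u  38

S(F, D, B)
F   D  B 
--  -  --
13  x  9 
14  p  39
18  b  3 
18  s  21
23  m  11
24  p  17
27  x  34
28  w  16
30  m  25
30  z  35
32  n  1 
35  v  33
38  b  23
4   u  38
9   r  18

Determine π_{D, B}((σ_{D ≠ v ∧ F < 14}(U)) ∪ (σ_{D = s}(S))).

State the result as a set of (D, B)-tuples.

{(s, 21), (u, 38), (x, 9)}

Apply σ_{D ≠ v ∧ F < 14}; surviving tuples: {(13, x, 9), (4, u, 38)}
Apply σ_{D = s}; surviving tuples: {(18, s, 21)}
Set union of the two operands is {(13, x, 9), (18, s, 21), (4, u, 38)}.
Keep only column(s) D, B: {(s, 21), (u, 38), (x, 9)}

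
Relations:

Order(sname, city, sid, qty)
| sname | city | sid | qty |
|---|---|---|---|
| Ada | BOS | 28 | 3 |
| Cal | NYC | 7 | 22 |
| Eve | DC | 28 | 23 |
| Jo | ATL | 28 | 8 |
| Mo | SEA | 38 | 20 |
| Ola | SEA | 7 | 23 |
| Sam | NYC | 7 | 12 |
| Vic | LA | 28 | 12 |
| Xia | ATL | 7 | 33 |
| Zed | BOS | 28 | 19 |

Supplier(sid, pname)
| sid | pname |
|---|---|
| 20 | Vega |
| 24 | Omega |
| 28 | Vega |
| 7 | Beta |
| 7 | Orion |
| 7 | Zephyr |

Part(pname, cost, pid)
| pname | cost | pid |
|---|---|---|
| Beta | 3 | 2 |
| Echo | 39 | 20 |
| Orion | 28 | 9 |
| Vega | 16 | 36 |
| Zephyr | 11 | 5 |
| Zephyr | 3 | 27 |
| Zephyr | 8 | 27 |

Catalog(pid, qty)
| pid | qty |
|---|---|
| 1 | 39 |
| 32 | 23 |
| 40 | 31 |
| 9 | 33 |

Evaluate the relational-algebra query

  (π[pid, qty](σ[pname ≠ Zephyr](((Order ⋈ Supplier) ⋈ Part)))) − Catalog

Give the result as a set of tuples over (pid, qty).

{(2, 12), (2, 22), (2, 23), (2, 33), (36, 12), (36, 19), (36, 23), (36, 3), (36, 8), (9, 12), (9, 22), (9, 23)}

Natural join on sid: {(Ada, BOS, 28, 3, Vega), (Cal, NYC, 7, 22, Beta), (Cal, NYC, 7, 22, Orion), (Cal, NYC, 7, 22, Zephyr), (Eve, DC, 28, 23, Vega), (Jo, ATL, 28, 8, Vega), (Ola, SEA, 7, 23, Beta), (Ola, SEA, 7, 23, Orion), (Ola, SEA, 7, 23, Zephyr), (Sam, NYC, 7, 12, Beta), (Sam, NYC, 7, 12, Orion), (Sam, NYC, 7, 12, Zephyr), (Vic, LA, 28, 12, Vega), (Xia, ATL, 7, 33, Beta), (Xia, ATL, 7, 33, Orion), (Xia, ATL, 7, 33, Zephyr), (Zed, BOS, 28, 19, Vega)}
Natural join on pname: {(Ada, BOS, 28, 3, Vega, 16, 36), (Cal, NYC, 7, 22, Beta, 3, 2), (Cal, NYC, 7, 22, Orion, 28, 9), (Cal, NYC, 7, 22, Zephyr, 11, 5), (Cal, NYC, 7, 22, Zephyr, 3, 27), (Cal, NYC, 7, 22, Zephyr, 8, 27), (Eve, DC, 28, 23, Vega, 16, 36), (Jo, ATL, 28, 8, Vega, 16, 36), (Ola, SEA, 7, 23, Beta, 3, 2), (Ola, SEA, 7, 23, Orion, 28, 9), (Ola, SEA, 7, 23, Zephyr, 11, 5), (Ola, SEA, 7, 23, Zephyr, 3, 27), (Ola, SEA, 7, 23, Zephyr, 8, 27), (Sam, NYC, 7, 12, Beta, 3, 2), (Sam, NYC, 7, 12, Orion, 28, 9), (Sam, NYC, 7, 12, Zephyr, 11, 5), (Sam, NYC, 7, 12, Zephyr, 3, 27), (Sam, NYC, 7, 12, Zephyr, 8, 27), (Vic, LA, 28, 12, Vega, 16, 36), (Xia, ATL, 7, 33, Beta, 3, 2), (Xia, ATL, 7, 33, Orion, 28, 9), (Xia, ATL, 7, 33, Zephyr, 11, 5), (Xia, ATL, 7, 33, Zephyr, 3, 27), (Xia, ATL, 7, 33, Zephyr, 8, 27), (Zed, BOS, 28, 19, Vega, 16, 36)}
Apply σ_{pname ≠ Zephyr}; surviving tuples: {(Ada, BOS, 28, 3, Vega, 16, 36), (Cal, NYC, 7, 22, Beta, 3, 2), (Cal, NYC, 7, 22, Orion, 28, 9), (Eve, DC, 28, 23, Vega, 16, 36), (Jo, ATL, 28, 8, Vega, 16, 36), (Ola, SEA, 7, 23, Beta, 3, 2), (Ola, SEA, 7, 23, Orion, 28, 9), (Sam, NYC, 7, 12, Beta, 3, 2), (Sam, NYC, 7, 12, Orion, 28, 9), (Vic, LA, 28, 12, Vega, 16, 36), (Xia, ATL, 7, 33, Beta, 3, 2), (Xia, ATL, 7, 33, Orion, 28, 9), (Zed, BOS, 28, 19, Vega, 16, 36)}
Keep only column(s) pid, qty: {(2, 12), (2, 22), (2, 23), (2, 33), (36, 12), (36, 19), (36, 23), (36, 3), (36, 8), (9, 12), (9, 22), (9, 23), (9, 33)}
Set difference of the two operands is {(2, 12), (2, 22), (2, 23), (2, 33), (36, 12), (36, 19), (36, 23), (36, 3), (36, 8), (9, 12), (9, 22), (9, 23)}.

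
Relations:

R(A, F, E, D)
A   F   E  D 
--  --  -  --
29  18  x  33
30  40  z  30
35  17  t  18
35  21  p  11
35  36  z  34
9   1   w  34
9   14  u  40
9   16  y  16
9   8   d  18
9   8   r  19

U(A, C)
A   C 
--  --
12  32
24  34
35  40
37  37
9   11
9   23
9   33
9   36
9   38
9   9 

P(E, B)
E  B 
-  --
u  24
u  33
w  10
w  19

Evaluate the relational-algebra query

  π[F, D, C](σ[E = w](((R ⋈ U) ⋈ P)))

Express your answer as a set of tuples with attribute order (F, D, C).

{(1, 34, 11), (1, 34, 23), (1, 34, 33), (1, 34, 36), (1, 34, 38), (1, 34, 9)}

R ⋈ U (natural join on A): {(35, 17, t, 18, 40), (35, 21, p, 11, 40), (35, 36, z, 34, 40), (9, 1, w, 34, 11), (9, 1, w, 34, 23), (9, 1, w, 34, 33), (9, 1, w, 34, 36), (9, 1, w, 34, 38), (9, 1, w, 34, 9), (9, 14, u, 40, 11), (9, 14, u, 40, 23), (9, 14, u, 40, 33), (9, 14, u, 40, 36), (9, 14, u, 40, 38), (9, 14, u, 40, 9), (9, 16, y, 16, 11), (9, 16, y, 16, 23), (9, 16, y, 16, 33), (9, 16, y, 16, 36), (9, 16, y, 16, 38), (9, 16, y, 16, 9), (9, 8, d, 18, 11), (9, 8, d, 18, 23), (9, 8, d, 18, 33), (9, 8, d, 18, 36), (9, 8, d, 18, 38), (9, 8, d, 18, 9), (9, 8, r, 19, 11), (9, 8, r, 19, 23), (9, 8, r, 19, 33), (9, 8, r, 19, 36), (9, 8, r, 19, 38), (9, 8, r, 19, 9)}
(R ⋈ U) ⋈ P (natural join on E): {(9, 1, w, 34, 11, 10), (9, 1, w, 34, 11, 19), (9, 1, w, 34, 23, 10), (9, 1, w, 34, 23, 19), (9, 1, w, 34, 33, 10), (9, 1, w, 34, 33, 19), (9, 1, w, 34, 36, 10), (9, 1, w, 34, 36, 19), (9, 1, w, 34, 38, 10), (9, 1, w, 34, 38, 19), (9, 1, w, 34, 9, 10), (9, 1, w, 34, 9, 19), (9, 14, u, 40, 11, 24), (9, 14, u, 40, 11, 33), (9, 14, u, 40, 23, 24), (9, 14, u, 40, 23, 33), (9, 14, u, 40, 33, 24), (9, 14, u, 40, 33, 33), (9, 14, u, 40, 36, 24), (9, 14, u, 40, 36, 33), (9, 14, u, 40, 38, 24), (9, 14, u, 40, 38, 33), (9, 14, u, 40, 9, 24), (9, 14, u, 40, 9, 33)}
σ[E = w]: keep tuples satisfying E = w → {(9, 1, w, 34, 11, 10), (9, 1, w, 34, 11, 19), (9, 1, w, 34, 23, 10), (9, 1, w, 34, 23, 19), (9, 1, w, 34, 33, 10), (9, 1, w, 34, 33, 19), (9, 1, w, 34, 36, 10), (9, 1, w, 34, 36, 19), (9, 1, w, 34, 38, 10), (9, 1, w, 34, 38, 19), (9, 1, w, 34, 9, 10), (9, 1, w, 34, 9, 19)}
Projecting to F, D, C (6 duplicate(s) eliminated): {(1, 34, 11), (1, 34, 23), (1, 34, 33), (1, 34, 36), (1, 34, 38), (1, 34, 9)}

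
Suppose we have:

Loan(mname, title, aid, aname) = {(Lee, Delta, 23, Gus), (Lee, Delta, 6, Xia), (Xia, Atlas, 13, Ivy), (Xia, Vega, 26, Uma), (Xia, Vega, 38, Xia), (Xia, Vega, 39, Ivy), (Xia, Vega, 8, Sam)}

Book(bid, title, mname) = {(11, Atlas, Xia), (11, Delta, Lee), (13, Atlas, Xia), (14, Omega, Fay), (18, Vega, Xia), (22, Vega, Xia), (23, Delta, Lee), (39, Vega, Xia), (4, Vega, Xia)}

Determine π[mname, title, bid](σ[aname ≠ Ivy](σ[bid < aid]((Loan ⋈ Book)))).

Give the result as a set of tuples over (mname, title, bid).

{(Lee, Delta, 11), (Xia, Vega, 18), (Xia, Vega, 22), (Xia, Vega, 4)}

Loan ⋈ Book (natural join on mname, title): {(Lee, Delta, 23, Gus, 11), (Lee, Delta, 23, Gus, 23), (Lee, Delta, 6, Xia, 11), (Lee, Delta, 6, Xia, 23), (Xia, Atlas, 13, Ivy, 11), (Xia, Atlas, 13, Ivy, 13), (Xia, Vega, 26, Uma, 18), (Xia, Vega, 26, Uma, 22), (Xia, Vega, 26, Uma, 39), (Xia, Vega, 26, Uma, 4), (Xia, Vega, 38, Xia, 18), (Xia, Vega, 38, Xia, 22), (Xia, Vega, 38, Xia, 39), (Xia, Vega, 38, Xia, 4), (Xia, Vega, 39, Ivy, 18), (Xia, Vega, 39, Ivy, 22), (Xia, Vega, 39, Ivy, 39), (Xia, Vega, 39, Ivy, 4), (Xia, Vega, 8, Sam, 18), (Xia, Vega, 8, Sam, 22), (Xia, Vega, 8, Sam, 39), (Xia, Vega, 8, Sam, 4)}
Apply σ_{bid < aid}; surviving tuples: {(Lee, Delta, 23, Gus, 11), (Xia, Atlas, 13, Ivy, 11), (Xia, Vega, 26, Uma, 18), (Xia, Vega, 26, Uma, 22), (Xia, Vega, 26, Uma, 4), (Xia, Vega, 38, Xia, 18), (Xia, Vega, 38, Xia, 22), (Xia, Vega, 38, Xia, 4), (Xia, Vega, 39, Ivy, 18), (Xia, Vega, 39, Ivy, 22), (Xia, Vega, 39, Ivy, 4), (Xia, Vega, 8, Sam, 4)}
Apply σ_{aname ≠ Ivy}; surviving tuples: {(Lee, Delta, 23, Gus, 11), (Xia, Vega, 26, Uma, 18), (Xia, Vega, 26, Uma, 22), (Xia, Vega, 26, Uma, 4), (Xia, Vega, 38, Xia, 18), (Xia, Vega, 38, Xia, 22), (Xia, Vega, 38, Xia, 4), (Xia, Vega, 8, Sam, 4)}
π_{mname, title, bid} gives {(Lee, Delta, 11), (Xia, Vega, 18), (Xia, Vega, 22), (Xia, Vega, 4)} (4 duplicate(s) eliminated).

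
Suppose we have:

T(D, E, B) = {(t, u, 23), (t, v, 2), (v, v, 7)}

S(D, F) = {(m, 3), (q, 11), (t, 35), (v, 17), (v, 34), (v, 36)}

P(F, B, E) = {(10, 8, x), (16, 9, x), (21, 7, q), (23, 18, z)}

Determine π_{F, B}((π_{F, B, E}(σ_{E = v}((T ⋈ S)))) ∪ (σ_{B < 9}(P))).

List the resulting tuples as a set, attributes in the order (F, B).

{(10, 8), (17, 7), (21, 7), (34, 7), (35, 2), (36, 7)}

Joining T and S on D yields {(t, u, 23, 35), (t, v, 2, 35), (v, v, 7, 17), (v, v, 7, 34), (v, v, 7, 36)}.
σ[E = v]: keep tuples satisfying E = v → {(t, v, 2, 35), (v, v, 7, 17), (v, v, 7, 34), (v, v, 7, 36)}
Keep only column(s) F, B, E: {(17, 7, v), (34, 7, v), (35, 2, v), (36, 7, v)}
σ[B < 9]: keep tuples satisfying B < 9 → {(10, 8, x), (21, 7, q)}
Set union of the two operands is {(10, 8, x), (17, 7, v), (21, 7, q), (34, 7, v), (35, 2, v), (36, 7, v)}.
Keep only column(s) F, B: {(10, 8), (17, 7), (21, 7), (34, 7), (35, 2), (36, 7)}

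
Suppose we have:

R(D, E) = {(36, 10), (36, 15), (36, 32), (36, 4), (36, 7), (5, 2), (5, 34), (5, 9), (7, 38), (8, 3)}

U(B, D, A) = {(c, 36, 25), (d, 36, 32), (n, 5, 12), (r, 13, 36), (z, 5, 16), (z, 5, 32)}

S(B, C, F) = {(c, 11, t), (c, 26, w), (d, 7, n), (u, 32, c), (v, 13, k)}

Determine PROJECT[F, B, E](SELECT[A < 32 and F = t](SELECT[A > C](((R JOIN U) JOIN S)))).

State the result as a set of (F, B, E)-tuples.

{(t, c, 10), (t, c, 15), (t, c, 32), (t, c, 4), (t, c, 7)}

Joining R and U on D yields {(36, 10, c, 25), (36, 10, d, 32), (36, 15, c, 25), (36, 15, d, 32), (36, 32, c, 25), (36, 32, d, 32), (36, 4, c, 25), (36, 4, d, 32), (36, 7, c, 25), (36, 7, d, 32), (5, 2, n, 12), (5, 2, z, 16), (5, 2, z, 32), (5, 34, n, 12), (5, 34, z, 16), (5, 34, z, 32), (5, 9, n, 12), (5, 9, z, 16), (5, 9, z, 32)}.
Joining (R JOIN U) and S on B yields {(36, 10, c, 25, 11, t), (36, 10, c, 25, 26, w), (36, 10, d, 32, 7, n), (36, 15, c, 25, 11, t), (36, 15, c, 25, 26, w), (36, 15, d, 32, 7, n), (36, 32, c, 25, 11, t), (36, 32, c, 25, 26, w), (36, 32, d, 32, 7, n), (36, 4, c, 25, 11, t), (36, 4, c, 25, 26, w), (36, 4, d, 32, 7, n), (36, 7, c, 25, 11, t), (36, 7, c, 25, 26, w), (36, 7, d, 32, 7, n)}.
Selection A > C: {(36, 10, c, 25, 11, t), (36, 10, d, 32, 7, n), (36, 15, c, 25, 11, t), (36, 15, d, 32, 7, n), (36, 32, c, 25, 11, t), (36, 32, d, 32, 7, n), (36, 4, c, 25, 11, t), (36, 4, d, 32, 7, n), (36, 7, c, 25, 11, t), (36, 7, d, 32, 7, n)}
Selection A < 32 and F = t: {(36, 10, c, 25, 11, t), (36, 15, c, 25, 11, t), (36, 32, c, 25, 11, t), (36, 4, c, 25, 11, t), (36, 7, c, 25, 11, t)}
Projecting to F, B, E: {(t, c, 10), (t, c, 15), (t, c, 32), (t, c, 4), (t, c, 7)}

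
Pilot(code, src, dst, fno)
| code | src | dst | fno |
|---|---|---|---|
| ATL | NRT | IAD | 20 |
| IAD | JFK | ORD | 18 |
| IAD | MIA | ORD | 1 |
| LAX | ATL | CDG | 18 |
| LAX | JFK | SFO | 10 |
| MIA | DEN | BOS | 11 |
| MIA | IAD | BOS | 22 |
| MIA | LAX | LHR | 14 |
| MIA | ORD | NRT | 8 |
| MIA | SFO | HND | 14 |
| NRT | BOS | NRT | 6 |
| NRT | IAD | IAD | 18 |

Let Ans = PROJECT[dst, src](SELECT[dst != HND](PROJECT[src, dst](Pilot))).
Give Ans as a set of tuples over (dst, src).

Projecting to src, dst: {(ATL, CDG), (BOS, NRT), (DEN, BOS), (IAD, BOS), (IAD, IAD), (JFK, ORD), (JFK, SFO), (LAX, LHR), (MIA, ORD), (NRT, IAD), (ORD, NRT), (SFO, HND)}
σ[dst != HND]: keep tuples satisfying dst != HND → {(ATL, CDG), (BOS, NRT), (DEN, BOS), (IAD, BOS), (IAD, IAD), (JFK, ORD), (JFK, SFO), (LAX, LHR), (MIA, ORD), (NRT, IAD), (ORD, NRT)}
Projecting to dst, src: {(BOS, DEN), (BOS, IAD), (CDG, ATL), (IAD, IAD), (IAD, NRT), (LHR, LAX), (NRT, BOS), (NRT, ORD), (ORD, JFK), (ORD, MIA), (SFO, JFK)}

{(BOS, DEN), (BOS, IAD), (CDG, ATL), (IAD, IAD), (IAD, NRT), (LHR, LAX), (NRT, BOS), (NRT, ORD), (ORD, JFK), (ORD, MIA), (SFO, JFK)}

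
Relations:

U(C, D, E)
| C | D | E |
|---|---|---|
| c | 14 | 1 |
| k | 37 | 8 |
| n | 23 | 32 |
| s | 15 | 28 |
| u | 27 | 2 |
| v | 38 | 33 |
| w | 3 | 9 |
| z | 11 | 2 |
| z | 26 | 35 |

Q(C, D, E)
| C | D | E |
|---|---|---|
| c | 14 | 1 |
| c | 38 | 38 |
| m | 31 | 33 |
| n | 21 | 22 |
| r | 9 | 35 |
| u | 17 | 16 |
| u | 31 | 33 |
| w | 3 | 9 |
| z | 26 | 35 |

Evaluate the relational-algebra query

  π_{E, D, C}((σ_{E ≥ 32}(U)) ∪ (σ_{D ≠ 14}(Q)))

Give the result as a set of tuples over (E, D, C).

{(16, 17, u), (22, 21, n), (32, 23, n), (33, 31, m), (33, 31, u), (33, 38, v), (35, 26, z), (35, 9, r), (38, 38, c), (9, 3, w)}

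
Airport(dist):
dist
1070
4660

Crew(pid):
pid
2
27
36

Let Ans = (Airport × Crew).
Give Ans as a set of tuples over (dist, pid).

{(1070, 2), (1070, 27), (1070, 36), (4660, 2), (4660, 27), (4660, 36)}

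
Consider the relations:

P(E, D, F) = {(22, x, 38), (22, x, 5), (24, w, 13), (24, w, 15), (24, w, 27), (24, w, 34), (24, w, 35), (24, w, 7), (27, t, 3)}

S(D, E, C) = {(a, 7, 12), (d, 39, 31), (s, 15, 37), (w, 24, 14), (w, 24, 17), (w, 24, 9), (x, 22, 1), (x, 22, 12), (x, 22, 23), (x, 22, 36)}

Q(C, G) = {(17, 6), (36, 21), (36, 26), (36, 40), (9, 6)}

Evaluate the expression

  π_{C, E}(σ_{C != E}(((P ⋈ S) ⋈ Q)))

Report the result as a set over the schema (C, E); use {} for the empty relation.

{(17, 24), (36, 22), (9, 24)}

Joining P and S on E, D yields {(22, x, 38, 1), (22, x, 38, 12), (22, x, 38, 23), (22, x, 38, 36), (22, x, 5, 1), (22, x, 5, 12), (22, x, 5, 23), (22, x, 5, 36), (24, w, 13, 14), (24, w, 13, 17), (24, w, 13, 9), (24, w, 15, 14), (24, w, 15, 17), (24, w, 15, 9), (24, w, 27, 14), (24, w, 27, 17), (24, w, 27, 9), (24, w, 34, 14), (24, w, 34, 17), (24, w, 34, 9), (24, w, 35, 14), (24, w, 35, 17), (24, w, 35, 9), (24, w, 7, 14), (24, w, 7, 17), (24, w, 7, 9)}.
Joining (P ⋈ S) and Q on C yields {(22, x, 38, 36, 21), (22, x, 38, 36, 26), (22, x, 38, 36, 40), (22, x, 5, 36, 21), (22, x, 5, 36, 26), (22, x, 5, 36, 40), (24, w, 13, 17, 6), (24, w, 13, 9, 6), (24, w, 15, 17, 6), (24, w, 15, 9, 6), (24, w, 27, 17, 6), (24, w, 27, 9, 6), (24, w, 34, 17, 6), (24, w, 34, 9, 6), (24, w, 35, 17, 6), (24, w, 35, 9, 6), (24, w, 7, 17, 6), (24, w, 7, 9, 6)}.
Apply σ_{C != E}; surviving tuples: {(22, x, 38, 36, 21), (22, x, 38, 36, 26), (22, x, 38, 36, 40), (22, x, 5, 36, 21), (22, x, 5, 36, 26), (22, x, 5, 36, 40), (24, w, 13, 17, 6), (24, w, 13, 9, 6), (24, w, 15, 17, 6), (24, w, 15, 9, 6), (24, w, 27, 17, 6), (24, w, 27, 9, 6), (24, w, 34, 17, 6), (24, w, 34, 9, 6), (24, w, 35, 17, 6), (24, w, 35, 9, 6), (24, w, 7, 17, 6), (24, w, 7, 9, 6)}
Projecting to C, E (15 duplicate(s) eliminated): {(17, 24), (36, 22), (9, 24)}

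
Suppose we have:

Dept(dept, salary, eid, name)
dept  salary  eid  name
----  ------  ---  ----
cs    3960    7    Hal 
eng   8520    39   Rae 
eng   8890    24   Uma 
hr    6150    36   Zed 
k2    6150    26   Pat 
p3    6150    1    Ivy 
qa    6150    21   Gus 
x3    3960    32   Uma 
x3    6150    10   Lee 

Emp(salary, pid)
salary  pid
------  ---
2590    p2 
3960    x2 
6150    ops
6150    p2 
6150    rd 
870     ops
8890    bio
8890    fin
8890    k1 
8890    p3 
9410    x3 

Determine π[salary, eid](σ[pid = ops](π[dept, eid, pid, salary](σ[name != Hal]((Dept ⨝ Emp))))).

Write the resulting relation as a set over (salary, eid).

{(6150, 1), (6150, 10), (6150, 21), (6150, 26), (6150, 36)}

Joining Dept and Emp on salary yields {(cs, 3960, 7, Hal, x2), (eng, 8890, 24, Uma, bio), (eng, 8890, 24, Uma, fin), (eng, 8890, 24, Uma, k1), (eng, 8890, 24, Uma, p3), (hr, 6150, 36, Zed, ops), (hr, 6150, 36, Zed, p2), (hr, 6150, 36, Zed, rd), (k2, 6150, 26, Pat, ops), (k2, 6150, 26, Pat, p2), (k2, 6150, 26, Pat, rd), (p3, 6150, 1, Ivy, ops), (p3, 6150, 1, Ivy, p2), (p3, 6150, 1, Ivy, rd), (qa, 6150, 21, Gus, ops), (qa, 6150, 21, Gus, p2), (qa, 6150, 21, Gus, rd), (x3, 3960, 32, Uma, x2), (x3, 6150, 10, Lee, ops), (x3, 6150, 10, Lee, p2), (x3, 6150, 10, Lee, rd)}.
Apply σ_{name != Hal}; surviving tuples: {(eng, 8890, 24, Uma, bio), (eng, 8890, 24, Uma, fin), (eng, 8890, 24, Uma, k1), (eng, 8890, 24, Uma, p3), (hr, 6150, 36, Zed, ops), (hr, 6150, 36, Zed, p2), (hr, 6150, 36, Zed, rd), (k2, 6150, 26, Pat, ops), (k2, 6150, 26, Pat, p2), (k2, 6150, 26, Pat, rd), (p3, 6150, 1, Ivy, ops), (p3, 6150, 1, Ivy, p2), (p3, 6150, 1, Ivy, rd), (qa, 6150, 21, Gus, ops), (qa, 6150, 21, Gus, p2), (qa, 6150, 21, Gus, rd), (x3, 3960, 32, Uma, x2), (x3, 6150, 10, Lee, ops), (x3, 6150, 10, Lee, p2), (x3, 6150, 10, Lee, rd)}
Keep only column(s) dept, eid, pid, salary: {(eng, 24, bio, 8890), (eng, 24, fin, 8890), (eng, 24, k1, 8890), (eng, 24, p3, 8890), (hr, 36, ops, 6150), (hr, 36, p2, 6150), (hr, 36, rd, 6150), (k2, 26, ops, 6150), (k2, 26, p2, 6150), (k2, 26, rd, 6150), (p3, 1, ops, 6150), (p3, 1, p2, 6150), (p3, 1, rd, 6150), (qa, 21, ops, 6150), (qa, 21, p2, 6150), (qa, 21, rd, 6150), (x3, 10, ops, 6150), (x3, 10, p2, 6150), (x3, 10, rd, 6150), (x3, 32, x2, 3960)}
Apply σ_{pid = ops}; surviving tuples: {(hr, 36, ops, 6150), (k2, 26, ops, 6150), (p3, 1, ops, 6150), (qa, 21, ops, 6150), (x3, 10, ops, 6150)}
Keep only column(s) salary, eid: {(6150, 1), (6150, 10), (6150, 21), (6150, 26), (6150, 36)}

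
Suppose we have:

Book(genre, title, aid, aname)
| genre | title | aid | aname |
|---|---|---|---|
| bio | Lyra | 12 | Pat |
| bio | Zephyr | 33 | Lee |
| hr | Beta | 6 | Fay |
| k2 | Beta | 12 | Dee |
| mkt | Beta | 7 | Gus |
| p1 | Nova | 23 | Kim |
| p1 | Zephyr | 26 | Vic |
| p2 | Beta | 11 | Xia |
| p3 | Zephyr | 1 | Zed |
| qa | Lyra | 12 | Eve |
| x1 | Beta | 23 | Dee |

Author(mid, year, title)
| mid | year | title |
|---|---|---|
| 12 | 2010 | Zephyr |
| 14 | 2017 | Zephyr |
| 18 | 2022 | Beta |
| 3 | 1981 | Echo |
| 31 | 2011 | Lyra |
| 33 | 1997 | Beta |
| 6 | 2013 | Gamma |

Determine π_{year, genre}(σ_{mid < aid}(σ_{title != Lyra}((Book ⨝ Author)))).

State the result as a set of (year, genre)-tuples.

{(2010, bio), (2010, p1), (2017, bio), (2017, p1), (2022, x1)}

Book ⋈ Author (natural join on title): {(bio, Lyra, 12, Pat, 31, 2011), (bio, Zephyr, 33, Lee, 12, 2010), (bio, Zephyr, 33, Lee, 14, 2017), (hr, Beta, 6, Fay, 18, 2022), (hr, Beta, 6, Fay, 33, 1997), (k2, Beta, 12, Dee, 18, 2022), (k2, Beta, 12, Dee, 33, 1997), (mkt, Beta, 7, Gus, 18, 2022), (mkt, Beta, 7, Gus, 33, 1997), (p1, Zephyr, 26, Vic, 12, 2010), (p1, Zephyr, 26, Vic, 14, 2017), (p2, Beta, 11, Xia, 18, 2022), (p2, Beta, 11, Xia, 33, 1997), (p3, Zephyr, 1, Zed, 12, 2010), (p3, Zephyr, 1, Zed, 14, 2017), (qa, Lyra, 12, Eve, 31, 2011), (x1, Beta, 23, Dee, 18, 2022), (x1, Beta, 23, Dee, 33, 1997)}
Selection title != Lyra: {(bio, Zephyr, 33, Lee, 12, 2010), (bio, Zephyr, 33, Lee, 14, 2017), (hr, Beta, 6, Fay, 18, 2022), (hr, Beta, 6, Fay, 33, 1997), (k2, Beta, 12, Dee, 18, 2022), (k2, Beta, 12, Dee, 33, 1997), (mkt, Beta, 7, Gus, 18, 2022), (mkt, Beta, 7, Gus, 33, 1997), (p1, Zephyr, 26, Vic, 12, 2010), (p1, Zephyr, 26, Vic, 14, 2017), (p2, Beta, 11, Xia, 18, 2022), (p2, Beta, 11, Xia, 33, 1997), (p3, Zephyr, 1, Zed, 12, 2010), (p3, Zephyr, 1, Zed, 14, 2017), (x1, Beta, 23, Dee, 18, 2022), (x1, Beta, 23, Dee, 33, 1997)}
Selection mid < aid: {(bio, Zephyr, 33, Lee, 12, 2010), (bio, Zephyr, 33, Lee, 14, 2017), (p1, Zephyr, 26, Vic, 12, 2010), (p1, Zephyr, 26, Vic, 14, 2017), (x1, Beta, 23, Dee, 18, 2022)}
Projecting to year, genre: {(2010, bio), (2010, p1), (2017, bio), (2017, p1), (2022, x1)}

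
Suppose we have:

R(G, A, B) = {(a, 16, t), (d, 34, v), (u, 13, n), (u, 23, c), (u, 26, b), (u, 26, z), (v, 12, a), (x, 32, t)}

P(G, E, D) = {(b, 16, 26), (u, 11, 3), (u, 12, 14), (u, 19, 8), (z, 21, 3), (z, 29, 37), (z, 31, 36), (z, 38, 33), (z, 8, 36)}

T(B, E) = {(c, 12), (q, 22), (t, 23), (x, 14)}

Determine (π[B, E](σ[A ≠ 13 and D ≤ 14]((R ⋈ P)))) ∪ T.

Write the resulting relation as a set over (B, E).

{(b, 11), (b, 12), (b, 19), (c, 11), (c, 12), (c, 19), (q, 22), (t, 23), (x, 14), (z, 11), (z, 12), (z, 19)}

Natural join on G: {(u, 13, n, 11, 3), (u, 13, n, 12, 14), (u, 13, n, 19, 8), (u, 23, c, 11, 3), (u, 23, c, 12, 14), (u, 23, c, 19, 8), (u, 26, b, 11, 3), (u, 26, b, 12, 14), (u, 26, b, 19, 8), (u, 26, z, 11, 3), (u, 26, z, 12, 14), (u, 26, z, 19, 8)}
Selection A ≠ 13 and D ≤ 14: {(u, 23, c, 11, 3), (u, 23, c, 12, 14), (u, 23, c, 19, 8), (u, 26, b, 11, 3), (u, 26, b, 12, 14), (u, 26, b, 19, 8), (u, 26, z, 11, 3), (u, 26, z, 12, 14), (u, 26, z, 19, 8)}
Projecting to B, E: {(b, 11), (b, 12), (b, 19), (c, 11), (c, 12), (c, 19), (z, 11), (z, 12), (z, 19)}
Union: {(b, 11), (b, 12), (b, 19), (c, 11), (c, 12), (c, 19), (z, 11), (z, 12), (z, 19)} with {(c, 12), (q, 22), (t, 23), (x, 14)} → {(b, 11), (b, 12), (b, 19), (c, 11), (c, 12), (c, 19), (q, 22), (t, 23), (x, 14), (z, 11), (z, 12), (z, 19)}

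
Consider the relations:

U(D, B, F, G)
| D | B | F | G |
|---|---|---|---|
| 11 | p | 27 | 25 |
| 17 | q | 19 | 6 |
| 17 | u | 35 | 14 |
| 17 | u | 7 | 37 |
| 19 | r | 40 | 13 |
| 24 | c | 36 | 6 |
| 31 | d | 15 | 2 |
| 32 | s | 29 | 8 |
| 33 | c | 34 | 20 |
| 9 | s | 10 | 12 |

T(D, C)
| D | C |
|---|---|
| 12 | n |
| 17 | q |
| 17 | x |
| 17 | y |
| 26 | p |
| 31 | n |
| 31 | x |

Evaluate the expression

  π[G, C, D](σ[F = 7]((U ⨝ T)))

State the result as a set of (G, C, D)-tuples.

Joining U and T on D yields {(17, q, 19, 6, q), (17, q, 19, 6, x), (17, q, 19, 6, y), (17, u, 35, 14, q), (17, u, 35, 14, x), (17, u, 35, 14, y), (17, u, 7, 37, q), (17, u, 7, 37, x), (17, u, 7, 37, y), (31, d, 15, 2, n), (31, d, 15, 2, x)}.
Apply σ_{F = 7}; surviving tuples: {(17, u, 7, 37, q), (17, u, 7, 37, x), (17, u, 7, 37, y)}
Keep only column(s) G, C, D: {(37, q, 17), (37, x, 17), (37, y, 17)}

{(37, q, 17), (37, x, 17), (37, y, 17)}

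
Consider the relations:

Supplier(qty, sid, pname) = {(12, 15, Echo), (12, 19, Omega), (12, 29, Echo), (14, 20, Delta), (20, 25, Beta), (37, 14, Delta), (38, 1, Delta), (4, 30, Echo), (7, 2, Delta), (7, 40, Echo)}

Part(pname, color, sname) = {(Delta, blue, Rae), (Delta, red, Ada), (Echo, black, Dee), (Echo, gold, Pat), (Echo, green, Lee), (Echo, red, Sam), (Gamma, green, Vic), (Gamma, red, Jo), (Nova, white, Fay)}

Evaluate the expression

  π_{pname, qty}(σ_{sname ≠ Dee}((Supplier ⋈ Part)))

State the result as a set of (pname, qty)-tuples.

{(Delta, 14), (Delta, 37), (Delta, 38), (Delta, 7), (Echo, 12), (Echo, 4), (Echo, 7)}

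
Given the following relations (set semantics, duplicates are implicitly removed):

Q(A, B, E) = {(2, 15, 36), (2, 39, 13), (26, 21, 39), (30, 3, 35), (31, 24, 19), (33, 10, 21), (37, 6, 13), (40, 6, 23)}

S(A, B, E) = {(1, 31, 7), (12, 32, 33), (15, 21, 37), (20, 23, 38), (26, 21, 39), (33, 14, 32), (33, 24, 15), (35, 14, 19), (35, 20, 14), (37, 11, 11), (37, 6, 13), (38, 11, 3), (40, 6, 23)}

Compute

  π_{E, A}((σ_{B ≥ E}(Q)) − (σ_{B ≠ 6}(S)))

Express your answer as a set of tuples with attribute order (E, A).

{(13, 2), (19, 31)}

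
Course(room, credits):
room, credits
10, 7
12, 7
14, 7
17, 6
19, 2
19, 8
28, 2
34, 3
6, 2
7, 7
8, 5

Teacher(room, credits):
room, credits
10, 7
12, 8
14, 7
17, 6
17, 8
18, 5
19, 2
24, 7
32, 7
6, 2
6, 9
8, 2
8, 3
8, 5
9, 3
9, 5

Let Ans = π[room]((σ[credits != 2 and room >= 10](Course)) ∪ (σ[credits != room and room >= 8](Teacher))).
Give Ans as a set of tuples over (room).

σ[credits != 2 and room >= 10]: keep tuples satisfying credits != 2 and room >= 10 → {(10, 7), (12, 7), (14, 7), (17, 6), (19, 8), (34, 3)}
σ[credits != room and room >= 8]: keep tuples satisfying credits != room and room >= 8 → {(10, 7), (12, 8), (14, 7), (17, 6), (17, 8), (18, 5), (19, 2), (24, 7), (32, 7), (8, 2), (8, 3), (8, 5), (9, 3), (9, 5)}
Set union of the two operands is {(10, 7), (12, 7), (12, 8), (14, 7), (17, 6), (17, 8), (18, 5), (19, 2), (19, 8), (24, 7), (32, 7), (34, 3), (8, 2), (8, 3), (8, 5), (9, 3), (9, 5)}.
Projecting to room (6 duplicate(s) eliminated): {10, 12, 14, 17, 18, 19, 24, 32, 34, 8, 9}

{10, 12, 14, 17, 18, 19, 24, 32, 34, 8, 9}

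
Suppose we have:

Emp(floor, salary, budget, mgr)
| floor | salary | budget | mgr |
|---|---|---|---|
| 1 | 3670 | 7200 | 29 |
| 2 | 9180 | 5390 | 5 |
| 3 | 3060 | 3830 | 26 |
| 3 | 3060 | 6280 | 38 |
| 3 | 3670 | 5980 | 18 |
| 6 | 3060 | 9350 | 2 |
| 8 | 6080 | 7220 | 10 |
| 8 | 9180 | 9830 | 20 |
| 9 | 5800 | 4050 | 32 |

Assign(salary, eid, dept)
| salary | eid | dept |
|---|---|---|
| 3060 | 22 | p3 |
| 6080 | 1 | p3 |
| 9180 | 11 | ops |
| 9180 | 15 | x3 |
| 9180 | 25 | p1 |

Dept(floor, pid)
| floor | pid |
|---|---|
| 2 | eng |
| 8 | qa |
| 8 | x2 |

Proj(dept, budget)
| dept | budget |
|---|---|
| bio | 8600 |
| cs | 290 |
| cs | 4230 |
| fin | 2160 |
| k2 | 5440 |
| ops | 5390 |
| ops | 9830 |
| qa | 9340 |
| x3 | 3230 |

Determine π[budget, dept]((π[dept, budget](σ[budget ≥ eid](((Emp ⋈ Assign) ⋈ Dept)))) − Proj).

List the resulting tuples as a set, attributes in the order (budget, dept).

{(5390, p1), (5390, x3), (7220, p3), (9830, p1), (9830, x3)}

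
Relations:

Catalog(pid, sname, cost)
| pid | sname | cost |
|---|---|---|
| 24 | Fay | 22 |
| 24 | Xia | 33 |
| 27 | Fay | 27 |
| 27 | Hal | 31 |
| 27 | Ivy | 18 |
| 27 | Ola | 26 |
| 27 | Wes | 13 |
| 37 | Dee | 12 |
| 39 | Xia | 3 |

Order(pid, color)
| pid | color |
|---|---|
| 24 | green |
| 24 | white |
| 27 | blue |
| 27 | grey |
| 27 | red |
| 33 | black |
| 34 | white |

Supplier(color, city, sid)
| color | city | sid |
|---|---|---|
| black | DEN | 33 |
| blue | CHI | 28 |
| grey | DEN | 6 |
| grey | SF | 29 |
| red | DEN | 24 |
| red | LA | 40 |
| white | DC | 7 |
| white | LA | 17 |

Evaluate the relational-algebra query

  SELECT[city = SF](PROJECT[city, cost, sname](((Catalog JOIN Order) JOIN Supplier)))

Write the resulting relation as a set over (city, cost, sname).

{(SF, 13, Wes), (SF, 18, Ivy), (SF, 26, Ola), (SF, 27, Fay), (SF, 31, Hal)}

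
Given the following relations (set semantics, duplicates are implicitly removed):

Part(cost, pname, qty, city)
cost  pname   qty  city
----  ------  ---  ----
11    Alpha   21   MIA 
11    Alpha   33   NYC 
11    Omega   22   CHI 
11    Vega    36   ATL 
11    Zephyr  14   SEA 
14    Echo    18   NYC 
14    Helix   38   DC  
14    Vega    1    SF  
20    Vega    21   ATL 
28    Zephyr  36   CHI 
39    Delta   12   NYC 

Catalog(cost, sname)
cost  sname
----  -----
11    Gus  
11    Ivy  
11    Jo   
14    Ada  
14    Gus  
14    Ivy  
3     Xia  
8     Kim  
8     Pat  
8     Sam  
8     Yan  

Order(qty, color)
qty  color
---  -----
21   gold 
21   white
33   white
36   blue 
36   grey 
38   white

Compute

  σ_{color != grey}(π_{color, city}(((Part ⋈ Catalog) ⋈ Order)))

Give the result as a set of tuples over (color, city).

{(blue, ATL), (gold, MIA), (white, DC), (white, MIA), (white, NYC)}

Natural join on cost: {(11, Alpha, 21, MIA, Gus), (11, Alpha, 21, MIA, Ivy), (11, Alpha, 21, MIA, Jo), (11, Alpha, 33, NYC, Gus), (11, Alpha, 33, NYC, Ivy), (11, Alpha, 33, NYC, Jo), (11, Omega, 22, CHI, Gus), (11, Omega, 22, CHI, Ivy), (11, Omega, 22, CHI, Jo), (11, Vega, 36, ATL, Gus), (11, Vega, 36, ATL, Ivy), (11, Vega, 36, ATL, Jo), (11, Zephyr, 14, SEA, Gus), (11, Zephyr, 14, SEA, Ivy), (11, Zephyr, 14, SEA, Jo), (14, Echo, 18, NYC, Ada), (14, Echo, 18, NYC, Gus), (14, Echo, 18, NYC, Ivy), (14, Helix, 38, DC, Ada), (14, Helix, 38, DC, Gus), (14, Helix, 38, DC, Ivy), (14, Vega, 1, SF, Ada), (14, Vega, 1, SF, Gus), (14, Vega, 1, SF, Ivy)}
Natural join on qty: {(11, Alpha, 21, MIA, Gus, gold), (11, Alpha, 21, MIA, Gus, white), (11, Alpha, 21, MIA, Ivy, gold), (11, Alpha, 21, MIA, Ivy, white), (11, Alpha, 21, MIA, Jo, gold), (11, Alpha, 21, MIA, Jo, white), (11, Alpha, 33, NYC, Gus, white), (11, Alpha, 33, NYC, Ivy, white), (11, Alpha, 33, NYC, Jo, white), (11, Vega, 36, ATL, Gus, blue), (11, Vega, 36, ATL, Gus, grey), (11, Vega, 36, ATL, Ivy, blue), (11, Vega, 36, ATL, Ivy, grey), (11, Vega, 36, ATL, Jo, blue), (11, Vega, 36, ATL, Jo, grey), (14, Helix, 38, DC, Ada, white), (14, Helix, 38, DC, Gus, white), (14, Helix, 38, DC, Ivy, white)}
Projecting to color, city (12 duplicate(s) eliminated): {(blue, ATL), (gold, MIA), (grey, ATL), (white, DC), (white, MIA), (white, NYC)}
Apply σ_{color != grey}; surviving tuples: {(blue, ATL), (gold, MIA), (white, DC), (white, MIA), (white, NYC)}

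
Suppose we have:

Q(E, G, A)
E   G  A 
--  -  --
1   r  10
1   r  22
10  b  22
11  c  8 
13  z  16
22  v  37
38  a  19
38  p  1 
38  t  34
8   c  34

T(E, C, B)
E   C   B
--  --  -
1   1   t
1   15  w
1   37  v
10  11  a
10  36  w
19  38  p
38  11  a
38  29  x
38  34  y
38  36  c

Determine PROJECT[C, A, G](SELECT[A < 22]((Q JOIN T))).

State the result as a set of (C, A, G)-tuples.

{(1, 10, r), (11, 1, p), (11, 19, a), (15, 10, r), (29, 1, p), (29, 19, a), (34, 1, p), (34, 19, a), (36, 1, p), (36, 19, a), (37, 10, r)}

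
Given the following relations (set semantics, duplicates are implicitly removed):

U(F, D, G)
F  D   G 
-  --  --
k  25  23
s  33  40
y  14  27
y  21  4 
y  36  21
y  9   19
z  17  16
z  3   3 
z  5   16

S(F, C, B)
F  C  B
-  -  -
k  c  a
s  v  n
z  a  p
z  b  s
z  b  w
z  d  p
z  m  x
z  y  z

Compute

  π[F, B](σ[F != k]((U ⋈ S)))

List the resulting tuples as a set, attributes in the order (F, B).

{(s, n), (z, p), (z, s), (z, w), (z, x), (z, z)}

U ⋈ S (natural join on F): {(k, 25, 23, c, a), (s, 33, 40, v, n), (z, 17, 16, a, p), (z, 17, 16, b, s), (z, 17, 16, b, w), (z, 17, 16, d, p), (z, 17, 16, m, x), (z, 17, 16, y, z), (z, 3, 3, a, p), (z, 3, 3, b, s), (z, 3, 3, b, w), (z, 3, 3, d, p), (z, 3, 3, m, x), (z, 3, 3, y, z), (z, 5, 16, a, p), (z, 5, 16, b, s), (z, 5, 16, b, w), (z, 5, 16, d, p), (z, 5, 16, m, x), (z, 5, 16, y, z)}
σ[F != k]: keep tuples satisfying F != k → {(s, 33, 40, v, n), (z, 17, 16, a, p), (z, 17, 16, b, s), (z, 17, 16, b, w), (z, 17, 16, d, p), (z, 17, 16, m, x), (z, 17, 16, y, z), (z, 3, 3, a, p), (z, 3, 3, b, s), (z, 3, 3, b, w), (z, 3, 3, d, p), (z, 3, 3, m, x), (z, 3, 3, y, z), (z, 5, 16, a, p), (z, 5, 16, b, s), (z, 5, 16, b, w), (z, 5, 16, d, p), (z, 5, 16, m, x), (z, 5, 16, y, z)}
π[F, B]: project onto (F, B) (13 duplicate(s) eliminated) → {(s, n), (z, p), (z, s), (z, w), (z, x), (z, z)}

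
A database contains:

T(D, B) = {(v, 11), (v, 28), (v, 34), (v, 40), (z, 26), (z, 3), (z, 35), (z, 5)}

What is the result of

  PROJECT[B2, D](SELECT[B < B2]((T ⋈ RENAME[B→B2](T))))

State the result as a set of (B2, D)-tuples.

{(26, z), (28, v), (34, v), (35, z), (40, v), (5, z)}

ρ[B→B2]: schema becomes (D, B2); tuples unchanged.
Natural join on D: {(v, 11, 11), (v, 11, 28), (v, 11, 34), (v, 11, 40), (v, 28, 11), (v, 28, 28), (v, 28, 34), (v, 28, 40), (v, 34, 11), (v, 34, 28), (v, 34, 34), (v, 34, 40), (v, 40, 11), (v, 40, 28), (v, 40, 34), (v, 40, 40), (z, 26, 26), (z, 26, 3), (z, 26, 35), (z, 26, 5), (z, 3, 26), (z, 3, 3), (z, 3, 35), (z, 3, 5), (z, 35, 26), (z, 35, 3), (z, 35, 35), (z, 35, 5), (z, 5, 26), (z, 5, 3), (z, 5, 35), (z, 5, 5)}
σ[B < B2]: keep tuples satisfying B < B2 → {(v, 11, 28), (v, 11, 34), (v, 11, 40), (v, 28, 34), (v, 28, 40), (v, 34, 40), (z, 26, 35), (z, 3, 26), (z, 3, 35), (z, 3, 5), (z, 5, 26), (z, 5, 35)}
Keep only column(s) B2, D (6 duplicate(s) eliminated): {(26, z), (28, v), (34, v), (35, z), (40, v), (5, z)}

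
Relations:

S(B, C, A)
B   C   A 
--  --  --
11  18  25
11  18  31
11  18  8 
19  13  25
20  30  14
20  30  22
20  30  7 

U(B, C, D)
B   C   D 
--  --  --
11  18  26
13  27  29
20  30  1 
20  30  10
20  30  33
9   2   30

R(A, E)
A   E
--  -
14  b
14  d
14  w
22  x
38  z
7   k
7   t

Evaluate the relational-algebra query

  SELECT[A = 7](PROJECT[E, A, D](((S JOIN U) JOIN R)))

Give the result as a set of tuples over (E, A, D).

Joining S and U on B, C yields {(11, 18, 25, 26), (11, 18, 31, 26), (11, 18, 8, 26), (20, 30, 14, 1), (20, 30, 14, 10), (20, 30, 14, 33), (20, 30, 22, 1), (20, 30, 22, 10), (20, 30, 22, 33), (20, 30, 7, 1), (20, 30, 7, 10), (20, 30, 7, 33)}.
Joining (S JOIN U) and R on A yields {(20, 30, 14, 1, b), (20, 30, 14, 1, d), (20, 30, 14, 1, w), (20, 30, 14, 10, b), (20, 30, 14, 10, d), (20, 30, 14, 10, w), (20, 30, 14, 33, b), (20, 30, 14, 33, d), (20, 30, 14, 33, w), (20, 30, 22, 1, x), (20, 30, 22, 10, x), (20, 30, 22, 33, x), (20, 30, 7, 1, k), (20, 30, 7, 1, t), (20, 30, 7, 10, k), (20, 30, 7, 10, t), (20, 30, 7, 33, k), (20, 30, 7, 33, t)}.
Projecting to E, A, D: {(b, 14, 1), (b, 14, 10), (b, 14, 33), (d, 14, 1), (d, 14, 10), (d, 14, 33), (k, 7, 1), (k, 7, 10), (k, 7, 33), (t, 7, 1), (t, 7, 10), (t, 7, 33), (w, 14, 1), (w, 14, 10), (w, 14, 33), (x, 22, 1), (x, 22, 10), (x, 22, 33)}
Filtering on A = 7 leaves {(k, 7, 1), (k, 7, 10), (k, 7, 33), (t, 7, 1), (t, 7, 10), (t, 7, 33)}.

{(k, 7, 1), (k, 7, 10), (k, 7, 33), (t, 7, 1), (t, 7, 10), (t, 7, 33)}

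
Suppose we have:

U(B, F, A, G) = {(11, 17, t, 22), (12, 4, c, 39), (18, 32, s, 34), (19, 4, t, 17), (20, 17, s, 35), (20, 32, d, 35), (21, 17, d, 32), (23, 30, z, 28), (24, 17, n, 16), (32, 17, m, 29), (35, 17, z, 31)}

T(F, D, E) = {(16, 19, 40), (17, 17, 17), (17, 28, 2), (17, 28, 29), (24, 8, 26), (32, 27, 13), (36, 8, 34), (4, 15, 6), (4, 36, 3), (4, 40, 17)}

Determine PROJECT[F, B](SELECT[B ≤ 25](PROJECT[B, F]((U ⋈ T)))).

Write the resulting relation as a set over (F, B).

{(17, 11), (17, 20), (17, 21), (17, 24), (32, 18), (32, 20), (4, 12), (4, 19)}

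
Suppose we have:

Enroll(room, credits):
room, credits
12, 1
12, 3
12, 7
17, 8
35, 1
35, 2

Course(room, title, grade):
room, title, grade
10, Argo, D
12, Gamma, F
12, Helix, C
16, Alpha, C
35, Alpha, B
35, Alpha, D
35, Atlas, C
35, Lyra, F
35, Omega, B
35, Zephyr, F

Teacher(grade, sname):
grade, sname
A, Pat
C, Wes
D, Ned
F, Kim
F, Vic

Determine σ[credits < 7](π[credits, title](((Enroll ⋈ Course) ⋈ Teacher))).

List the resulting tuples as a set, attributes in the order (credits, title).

Joining Enroll and Course on room yields {(12, 1, Gamma, F), (12, 1, Helix, C), (12, 3, Gamma, F), (12, 3, Helix, C), (12, 7, Gamma, F), (12, 7, Helix, C), (35, 1, Alpha, B), (35, 1, Alpha, D), (35, 1, Atlas, C), (35, 1, Lyra, F), (35, 1, Omega, B), (35, 1, Zephyr, F), (35, 2, Alpha, B), (35, 2, Alpha, D), (35, 2, Atlas, C), (35, 2, Lyra, F), (35, 2, Omega, B), (35, 2, Zephyr, F)}.
Joining (Enroll ⋈ Course) and Teacher on grade yields {(12, 1, Gamma, F, Kim), (12, 1, Gamma, F, Vic), (12, 1, Helix, C, Wes), (12, 3, Gamma, F, Kim), (12, 3, Gamma, F, Vic), (12, 3, Helix, C, Wes), (12, 7, Gamma, F, Kim), (12, 7, Gamma, F, Vic), (12, 7, Helix, C, Wes), (35, 1, Alpha, D, Ned), (35, 1, Atlas, C, Wes), (35, 1, Lyra, F, Kim), (35, 1, Lyra, F, Vic), (35, 1, Zephyr, F, Kim), (35, 1, Zephyr, F, Vic), (35, 2, Alpha, D, Ned), (35, 2, Atlas, C, Wes), (35, 2, Lyra, F, Kim), (35, 2, Lyra, F, Vic), (35, 2, Zephyr, F, Kim), (35, 2, Zephyr, F, Vic)}.
Projecting to credits, title (7 duplicate(s) eliminated): {(1, Alpha), (1, Atlas), (1, Gamma), (1, Helix), (1, Lyra), (1, Zephyr), (2, Alpha), (2, Atlas), (2, Lyra), (2, Zephyr), (3, Gamma), (3, Helix), (7, Gamma), (7, Helix)}
Selection credits < 7: {(1, Alpha), (1, Atlas), (1, Gamma), (1, Helix), (1, Lyra), (1, Zephyr), (2, Alpha), (2, Atlas), (2, Lyra), (2, Zephyr), (3, Gamma), (3, Helix)}

{(1, Alpha), (1, Atlas), (1, Gamma), (1, Helix), (1, Lyra), (1, Zephyr), (2, Alpha), (2, Atlas), (2, Lyra), (2, Zephyr), (3, Gamma), (3, Helix)}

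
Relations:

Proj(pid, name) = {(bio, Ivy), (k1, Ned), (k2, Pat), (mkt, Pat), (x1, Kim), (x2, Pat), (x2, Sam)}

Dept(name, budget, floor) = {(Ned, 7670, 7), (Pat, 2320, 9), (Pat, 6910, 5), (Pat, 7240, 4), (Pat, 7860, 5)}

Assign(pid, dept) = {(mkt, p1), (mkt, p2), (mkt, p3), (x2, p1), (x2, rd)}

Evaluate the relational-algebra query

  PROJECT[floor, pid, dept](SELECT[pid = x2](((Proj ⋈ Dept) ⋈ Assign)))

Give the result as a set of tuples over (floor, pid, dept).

Natural join on name: {(k1, Ned, 7670, 7), (k2, Pat, 2320, 9), (k2, Pat, 6910, 5), (k2, Pat, 7240, 4), (k2, Pat, 7860, 5), (mkt, Pat, 2320, 9), (mkt, Pat, 6910, 5), (mkt, Pat, 7240, 4), (mkt, Pat, 7860, 5), (x2, Pat, 2320, 9), (x2, Pat, 6910, 5), (x2, Pat, 7240, 4), (x2, Pat, 7860, 5)}
Natural join on pid: {(mkt, Pat, 2320, 9, p1), (mkt, Pat, 2320, 9, p2), (mkt, Pat, 2320, 9, p3), (mkt, Pat, 6910, 5, p1), (mkt, Pat, 6910, 5, p2), (mkt, Pat, 6910, 5, p3), (mkt, Pat, 7240, 4, p1), (mkt, Pat, 7240, 4, p2), (mkt, Pat, 7240, 4, p3), (mkt, Pat, 7860, 5, p1), (mkt, Pat, 7860, 5, p2), (mkt, Pat, 7860, 5, p3), (x2, Pat, 2320, 9, p1), (x2, Pat, 2320, 9, rd), (x2, Pat, 6910, 5, p1), (x2, Pat, 6910, 5, rd), (x2, Pat, 7240, 4, p1), (x2, Pat, 7240, 4, rd), (x2, Pat, 7860, 5, p1), (x2, Pat, 7860, 5, rd)}
Selection pid = x2: {(x2, Pat, 2320, 9, p1), (x2, Pat, 2320, 9, rd), (x2, Pat, 6910, 5, p1), (x2, Pat, 6910, 5, rd), (x2, Pat, 7240, 4, p1), (x2, Pat, 7240, 4, rd), (x2, Pat, 7860, 5, p1), (x2, Pat, 7860, 5, rd)}
Projecting to floor, pid, dept (2 duplicate(s) eliminated): {(4, x2, p1), (4, x2, rd), (5, x2, p1), (5, x2, rd), (9, x2, p1), (9, x2, rd)}

{(4, x2, p1), (4, x2, rd), (5, x2, p1), (5, x2, rd), (9, x2, p1), (9, x2, rd)}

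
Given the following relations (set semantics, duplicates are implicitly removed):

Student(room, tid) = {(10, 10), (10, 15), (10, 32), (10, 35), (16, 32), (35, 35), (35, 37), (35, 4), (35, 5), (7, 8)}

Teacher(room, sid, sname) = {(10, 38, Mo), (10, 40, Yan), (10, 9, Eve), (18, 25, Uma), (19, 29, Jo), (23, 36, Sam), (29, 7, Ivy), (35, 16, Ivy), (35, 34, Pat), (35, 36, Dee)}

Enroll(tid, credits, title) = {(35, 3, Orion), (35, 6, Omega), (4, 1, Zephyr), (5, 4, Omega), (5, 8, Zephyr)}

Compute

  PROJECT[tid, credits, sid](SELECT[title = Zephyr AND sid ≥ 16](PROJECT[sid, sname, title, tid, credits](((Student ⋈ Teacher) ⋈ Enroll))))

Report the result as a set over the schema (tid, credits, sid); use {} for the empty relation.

{(4, 1, 16), (4, 1, 34), (4, 1, 36), (5, 8, 16), (5, 8, 34), (5, 8, 36)}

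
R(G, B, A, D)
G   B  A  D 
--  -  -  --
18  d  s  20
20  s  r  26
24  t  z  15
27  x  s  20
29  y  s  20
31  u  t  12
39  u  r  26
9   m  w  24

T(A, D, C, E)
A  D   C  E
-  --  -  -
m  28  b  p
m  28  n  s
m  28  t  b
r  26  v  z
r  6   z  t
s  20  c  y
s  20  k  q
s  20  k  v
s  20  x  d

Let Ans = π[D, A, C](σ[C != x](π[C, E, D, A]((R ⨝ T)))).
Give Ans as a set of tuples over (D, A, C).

{(20, s, c), (20, s, k), (26, r, v)}

Natural join on A, D: {(18, d, s, 20, c, y), (18, d, s, 20, k, q), (18, d, s, 20, k, v), (18, d, s, 20, x, d), (20, s, r, 26, v, z), (27, x, s, 20, c, y), (27, x, s, 20, k, q), (27, x, s, 20, k, v), (27, x, s, 20, x, d), (29, y, s, 20, c, y), (29, y, s, 20, k, q), (29, y, s, 20, k, v), (29, y, s, 20, x, d), (39, u, r, 26, v, z)}
π[C, E, D, A]: project onto (C, E, D, A) (9 duplicate(s) eliminated) → {(c, y, 20, s), (k, q, 20, s), (k, v, 20, s), (v, z, 26, r), (x, d, 20, s)}
Apply σ_{C != x}; surviving tuples: {(c, y, 20, s), (k, q, 20, s), (k, v, 20, s), (v, z, 26, r)}
π[D, A, C]: project onto (D, A, C) (1 duplicate(s) eliminated) → {(20, s, c), (20, s, k), (26, r, v)}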